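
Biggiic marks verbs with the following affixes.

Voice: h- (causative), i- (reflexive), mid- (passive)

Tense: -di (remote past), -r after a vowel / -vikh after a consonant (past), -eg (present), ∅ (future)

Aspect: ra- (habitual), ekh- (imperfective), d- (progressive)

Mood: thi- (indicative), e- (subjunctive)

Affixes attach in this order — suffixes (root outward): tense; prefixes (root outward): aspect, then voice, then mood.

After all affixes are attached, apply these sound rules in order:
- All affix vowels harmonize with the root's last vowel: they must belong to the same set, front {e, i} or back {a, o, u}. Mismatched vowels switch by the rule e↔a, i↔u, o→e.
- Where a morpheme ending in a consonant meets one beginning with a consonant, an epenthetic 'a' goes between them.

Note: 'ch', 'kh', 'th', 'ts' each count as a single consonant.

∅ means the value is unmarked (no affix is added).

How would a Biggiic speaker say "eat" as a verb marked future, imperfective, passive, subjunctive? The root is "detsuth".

tense = future: zero marking, form stays detsuth.
Attach aspect imperfective ekh- → ekhdetsuth.
Attach voice passive mid- → midekhdetsuth.
Attach mood subjunctive e- → emidekhdetsuth.
Apply vowel harmony: emidekhdetsuth → amudakhdetsuth.
Apply epenthesis: amudakhdetsuth → amudakhadetsuth.

amudakhadetsuth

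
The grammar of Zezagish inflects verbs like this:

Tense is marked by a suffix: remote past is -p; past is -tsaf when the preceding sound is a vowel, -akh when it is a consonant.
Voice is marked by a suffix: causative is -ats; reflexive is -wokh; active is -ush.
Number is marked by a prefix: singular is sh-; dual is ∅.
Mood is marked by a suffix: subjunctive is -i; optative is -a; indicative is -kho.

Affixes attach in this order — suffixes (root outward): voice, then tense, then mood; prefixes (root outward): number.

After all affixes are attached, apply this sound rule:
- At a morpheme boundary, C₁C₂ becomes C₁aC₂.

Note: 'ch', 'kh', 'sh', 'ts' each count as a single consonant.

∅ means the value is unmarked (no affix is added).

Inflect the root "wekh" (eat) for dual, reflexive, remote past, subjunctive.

wekhawokhapi

Attach voice reflexive -wokh → wekhwokh.
Attach tense remote past -p → wekhwokhp.
number = dual: zero marking, form stays wekhwokhp.
Attach mood subjunctive -i → wekhwokhpi.
Apply epenthesis: wekhwokhpi → wekhawokhapi.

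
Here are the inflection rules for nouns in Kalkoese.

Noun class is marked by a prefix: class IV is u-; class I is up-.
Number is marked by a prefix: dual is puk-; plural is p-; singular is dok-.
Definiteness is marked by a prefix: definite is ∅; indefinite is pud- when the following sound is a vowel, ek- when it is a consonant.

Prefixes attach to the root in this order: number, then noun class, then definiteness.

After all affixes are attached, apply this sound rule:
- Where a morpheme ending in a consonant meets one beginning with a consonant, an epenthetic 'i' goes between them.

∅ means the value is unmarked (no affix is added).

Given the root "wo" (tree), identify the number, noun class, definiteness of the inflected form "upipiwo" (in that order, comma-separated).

Segment: up-p-wo.
number: p- → plural.
noun class: up- → class I.
definiteness: ∅ → definite.

plural, class I, definite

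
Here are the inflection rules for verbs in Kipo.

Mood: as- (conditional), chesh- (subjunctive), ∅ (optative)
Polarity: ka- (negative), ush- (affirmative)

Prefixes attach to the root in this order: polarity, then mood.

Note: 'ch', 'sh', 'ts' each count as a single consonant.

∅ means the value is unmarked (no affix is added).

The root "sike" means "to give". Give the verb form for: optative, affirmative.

Attach polarity affirmative ush- → ushsike.
mood = optative: zero marking, form stays ushsike.

ushsike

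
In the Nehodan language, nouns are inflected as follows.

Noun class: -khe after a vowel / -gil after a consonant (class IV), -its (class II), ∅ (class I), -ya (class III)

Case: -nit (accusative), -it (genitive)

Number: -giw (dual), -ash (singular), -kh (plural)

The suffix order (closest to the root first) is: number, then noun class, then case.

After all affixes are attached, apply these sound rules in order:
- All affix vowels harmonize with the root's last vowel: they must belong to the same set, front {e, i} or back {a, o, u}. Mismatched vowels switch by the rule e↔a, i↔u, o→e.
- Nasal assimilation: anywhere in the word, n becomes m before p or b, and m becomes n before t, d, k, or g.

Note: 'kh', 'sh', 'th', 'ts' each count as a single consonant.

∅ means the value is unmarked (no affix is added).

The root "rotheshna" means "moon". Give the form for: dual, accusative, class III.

rotheshnaguwyanut

Attach number dual -giw → rotheshnagiw.
Attach noun class class III -ya → rotheshnagiwya.
Attach case accusative -nit → rotheshnagiwyanit.
Apply vowel harmony: rotheshnagiwyanit → rotheshnaguwyanut.
Nasal assimilation: no change.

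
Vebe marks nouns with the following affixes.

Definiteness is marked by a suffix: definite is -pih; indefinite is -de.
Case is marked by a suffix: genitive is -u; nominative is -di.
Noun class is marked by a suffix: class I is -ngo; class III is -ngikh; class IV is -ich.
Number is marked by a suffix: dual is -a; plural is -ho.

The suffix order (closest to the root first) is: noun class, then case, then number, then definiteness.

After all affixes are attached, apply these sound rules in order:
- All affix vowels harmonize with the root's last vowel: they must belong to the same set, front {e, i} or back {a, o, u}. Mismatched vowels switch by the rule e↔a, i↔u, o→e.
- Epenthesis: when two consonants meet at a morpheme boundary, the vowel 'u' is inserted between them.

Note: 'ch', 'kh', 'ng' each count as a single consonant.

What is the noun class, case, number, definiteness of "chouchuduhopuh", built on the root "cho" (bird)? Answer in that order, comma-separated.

class IV, nominative, plural, definite

Segment: cho-ich-di-ho-pih.
noun class: -ich → class IV.
case: -di → nominative.
number: -ho → plural.
definiteness: -pih → definite.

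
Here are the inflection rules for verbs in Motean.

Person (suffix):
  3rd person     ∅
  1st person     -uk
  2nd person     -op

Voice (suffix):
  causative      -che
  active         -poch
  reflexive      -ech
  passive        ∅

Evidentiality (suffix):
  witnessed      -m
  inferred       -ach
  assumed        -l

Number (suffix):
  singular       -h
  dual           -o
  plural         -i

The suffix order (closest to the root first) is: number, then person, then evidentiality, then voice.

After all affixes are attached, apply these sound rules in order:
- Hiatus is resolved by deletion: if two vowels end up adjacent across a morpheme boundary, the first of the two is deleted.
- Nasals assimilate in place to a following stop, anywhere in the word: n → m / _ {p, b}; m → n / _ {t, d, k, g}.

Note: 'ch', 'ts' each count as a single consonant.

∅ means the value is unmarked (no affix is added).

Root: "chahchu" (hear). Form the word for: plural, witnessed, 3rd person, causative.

chahchimche

Attach number plural -i → chahchui.
person = 3rd person: zero marking, form stays chahchui.
Attach evidentiality witnessed -m → chahchuim.
Attach voice causative -che → chahchuimche.
Apply vowel deletion: chahchuimche → chahchimche.
Nasal assimilation: no change.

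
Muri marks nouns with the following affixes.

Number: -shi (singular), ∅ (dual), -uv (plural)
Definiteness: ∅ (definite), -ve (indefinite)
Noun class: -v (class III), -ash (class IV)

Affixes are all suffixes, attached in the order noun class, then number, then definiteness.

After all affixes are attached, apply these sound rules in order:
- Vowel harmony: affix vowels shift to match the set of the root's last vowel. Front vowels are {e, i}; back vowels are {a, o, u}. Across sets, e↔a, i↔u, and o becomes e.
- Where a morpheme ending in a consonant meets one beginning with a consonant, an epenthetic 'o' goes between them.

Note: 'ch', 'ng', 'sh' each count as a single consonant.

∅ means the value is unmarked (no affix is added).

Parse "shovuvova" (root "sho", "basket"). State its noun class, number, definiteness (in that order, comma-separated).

class III, plural, indefinite

Segment: sho-v-uv-ve.
noun class: -v → class III.
number: -uv → plural.
definiteness: -ve → indefinite.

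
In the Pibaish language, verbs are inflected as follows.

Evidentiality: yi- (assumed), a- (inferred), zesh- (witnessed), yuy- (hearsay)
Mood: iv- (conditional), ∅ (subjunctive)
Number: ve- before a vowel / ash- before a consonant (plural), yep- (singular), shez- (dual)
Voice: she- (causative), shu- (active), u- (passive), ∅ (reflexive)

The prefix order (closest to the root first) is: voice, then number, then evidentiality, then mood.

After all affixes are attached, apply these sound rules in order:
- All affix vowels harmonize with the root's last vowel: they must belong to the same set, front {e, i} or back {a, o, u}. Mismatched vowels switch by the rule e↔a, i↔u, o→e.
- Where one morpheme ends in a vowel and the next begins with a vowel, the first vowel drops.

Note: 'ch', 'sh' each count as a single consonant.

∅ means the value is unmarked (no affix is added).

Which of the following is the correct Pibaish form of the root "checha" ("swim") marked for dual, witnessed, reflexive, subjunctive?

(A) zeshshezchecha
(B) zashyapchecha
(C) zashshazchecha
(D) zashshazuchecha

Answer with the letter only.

voice = reflexive: zero marking, form stays checha.
Attach number dual shez- → shezchecha.
Attach evidentiality witnessed zesh- → zeshshezchecha.
mood = subjunctive: zero marking, form stays zeshshezchecha.
Apply vowel harmony: zeshshezchecha → zashshazchecha.
Vowel deletion: no change.
So the correct form is zashshazchecha, option (C).
(B) zashyapchecha is wrong: it uses singular instead of dual for number.
(D) zashshazuchecha is wrong: it uses passive instead of reflexive for voice.
(A) zeshshezchecha is wrong: it fails to apply the sound rule(s).

C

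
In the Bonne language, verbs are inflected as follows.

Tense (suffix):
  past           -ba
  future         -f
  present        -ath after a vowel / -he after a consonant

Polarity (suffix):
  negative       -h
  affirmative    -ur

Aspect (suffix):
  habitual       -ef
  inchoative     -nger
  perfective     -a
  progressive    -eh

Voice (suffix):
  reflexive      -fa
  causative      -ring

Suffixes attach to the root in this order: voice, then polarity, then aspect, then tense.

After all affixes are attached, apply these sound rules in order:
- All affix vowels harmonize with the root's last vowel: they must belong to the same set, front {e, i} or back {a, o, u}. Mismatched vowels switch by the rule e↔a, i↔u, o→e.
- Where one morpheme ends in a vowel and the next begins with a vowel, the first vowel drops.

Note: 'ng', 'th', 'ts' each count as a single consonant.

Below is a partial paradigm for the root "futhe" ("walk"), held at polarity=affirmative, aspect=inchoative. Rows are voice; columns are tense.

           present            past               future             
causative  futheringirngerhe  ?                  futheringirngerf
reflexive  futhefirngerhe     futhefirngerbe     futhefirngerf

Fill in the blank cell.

Attach voice causative -ring → futhering.
Attach polarity affirmative -ur → futheringur.
Attach aspect inchoative -nger → futheringurnger.
Attach tense past -ba → futheringurngerba.
Apply vowel harmony: futheringurngerba → futheringirngerbe.
Vowel deletion: no change.

futheringirngerbe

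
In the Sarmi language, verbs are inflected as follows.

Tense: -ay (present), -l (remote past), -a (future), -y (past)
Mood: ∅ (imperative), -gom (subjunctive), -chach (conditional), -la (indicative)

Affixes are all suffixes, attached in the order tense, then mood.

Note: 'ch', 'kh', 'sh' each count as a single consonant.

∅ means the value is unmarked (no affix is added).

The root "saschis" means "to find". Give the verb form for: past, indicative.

Attach tense past -y → saschisy.
Attach mood indicative -la → saschisyla.

saschisyla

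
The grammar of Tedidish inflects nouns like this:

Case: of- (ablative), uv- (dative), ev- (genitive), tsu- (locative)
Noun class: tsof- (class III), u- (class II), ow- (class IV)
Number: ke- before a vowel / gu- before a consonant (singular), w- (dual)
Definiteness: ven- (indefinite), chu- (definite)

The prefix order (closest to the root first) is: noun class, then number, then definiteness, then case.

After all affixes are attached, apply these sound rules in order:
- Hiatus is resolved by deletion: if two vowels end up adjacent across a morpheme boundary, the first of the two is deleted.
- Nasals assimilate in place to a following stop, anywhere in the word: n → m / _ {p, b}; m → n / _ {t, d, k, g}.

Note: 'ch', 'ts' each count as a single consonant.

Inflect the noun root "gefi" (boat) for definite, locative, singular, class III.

Attach noun class class III tsof- → tsofgefi.
Attach number singular gu- (before consonant 'ts') → gutsofgefi.
Attach definiteness definite chu- → chugutsofgefi.
Attach case locative tsu- → tsuchugutsofgefi.
Vowel deletion: no change.
Nasal assimilation: no change.

tsuchugutsofgefi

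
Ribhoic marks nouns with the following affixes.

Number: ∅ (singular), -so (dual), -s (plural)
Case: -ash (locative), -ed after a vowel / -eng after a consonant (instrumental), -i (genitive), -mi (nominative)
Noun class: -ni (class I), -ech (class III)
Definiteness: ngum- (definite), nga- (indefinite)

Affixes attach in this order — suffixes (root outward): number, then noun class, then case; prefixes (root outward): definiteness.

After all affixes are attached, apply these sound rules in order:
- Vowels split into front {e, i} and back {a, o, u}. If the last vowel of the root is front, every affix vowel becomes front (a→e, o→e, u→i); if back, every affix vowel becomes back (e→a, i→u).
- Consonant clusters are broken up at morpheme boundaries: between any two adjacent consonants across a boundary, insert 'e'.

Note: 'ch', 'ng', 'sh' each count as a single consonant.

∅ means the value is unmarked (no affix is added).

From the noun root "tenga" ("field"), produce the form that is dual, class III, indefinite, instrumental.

ngatengasoachang

Attach definiteness indefinite nga- → ngatenga.
Attach number dual -so → ngatengaso.
Attach noun class class III -ech → ngatengasoech.
Attach case instrumental -eng (after consonant 'ch') → ngatengasoecheng.
Apply vowel harmony: ngatengasoecheng → ngatengasoachang.
Epenthesis: no change.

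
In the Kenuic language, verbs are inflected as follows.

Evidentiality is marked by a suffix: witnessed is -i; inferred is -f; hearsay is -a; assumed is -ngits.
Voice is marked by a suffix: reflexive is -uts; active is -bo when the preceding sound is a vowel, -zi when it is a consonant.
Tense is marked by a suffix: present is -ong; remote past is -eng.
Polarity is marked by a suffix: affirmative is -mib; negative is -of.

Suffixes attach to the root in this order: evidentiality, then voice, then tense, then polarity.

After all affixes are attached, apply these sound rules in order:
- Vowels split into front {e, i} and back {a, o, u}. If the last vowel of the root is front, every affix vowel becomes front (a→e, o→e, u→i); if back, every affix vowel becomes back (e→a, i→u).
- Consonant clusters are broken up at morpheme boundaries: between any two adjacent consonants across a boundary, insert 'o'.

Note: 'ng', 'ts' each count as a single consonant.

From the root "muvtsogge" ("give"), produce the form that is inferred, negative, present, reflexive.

muvtsoggefitsengef

Attach evidentiality inferred -f → muvtsoggef.
Attach voice reflexive -uts → muvtsoggefuts.
Attach tense present -ong → muvtsoggefutsong.
Attach polarity negative -of → muvtsoggefutsongof.
Apply vowel harmony: muvtsoggefutsongof → muvtsoggefitsengef.
Epenthesis: no change.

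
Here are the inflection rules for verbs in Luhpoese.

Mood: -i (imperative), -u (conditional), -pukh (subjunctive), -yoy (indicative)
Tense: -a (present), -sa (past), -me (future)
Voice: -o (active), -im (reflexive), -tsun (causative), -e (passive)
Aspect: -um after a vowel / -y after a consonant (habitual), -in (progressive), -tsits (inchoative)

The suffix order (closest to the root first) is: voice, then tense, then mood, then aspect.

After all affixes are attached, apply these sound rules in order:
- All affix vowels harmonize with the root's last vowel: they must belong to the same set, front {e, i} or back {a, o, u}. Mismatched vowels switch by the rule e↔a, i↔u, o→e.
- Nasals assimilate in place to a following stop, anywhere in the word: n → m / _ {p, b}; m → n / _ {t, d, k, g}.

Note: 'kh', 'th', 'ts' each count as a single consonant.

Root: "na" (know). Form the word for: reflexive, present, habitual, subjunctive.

naumapukhy

Attach voice reflexive -im → naim.
Attach tense present -a → naima.
Attach mood subjunctive -pukh → naimapukh.
Attach aspect habitual -y (after consonant 'kh') → naimapukhy.
Apply vowel harmony: naimapukhy → naumapukhy.
Nasal assimilation: no change.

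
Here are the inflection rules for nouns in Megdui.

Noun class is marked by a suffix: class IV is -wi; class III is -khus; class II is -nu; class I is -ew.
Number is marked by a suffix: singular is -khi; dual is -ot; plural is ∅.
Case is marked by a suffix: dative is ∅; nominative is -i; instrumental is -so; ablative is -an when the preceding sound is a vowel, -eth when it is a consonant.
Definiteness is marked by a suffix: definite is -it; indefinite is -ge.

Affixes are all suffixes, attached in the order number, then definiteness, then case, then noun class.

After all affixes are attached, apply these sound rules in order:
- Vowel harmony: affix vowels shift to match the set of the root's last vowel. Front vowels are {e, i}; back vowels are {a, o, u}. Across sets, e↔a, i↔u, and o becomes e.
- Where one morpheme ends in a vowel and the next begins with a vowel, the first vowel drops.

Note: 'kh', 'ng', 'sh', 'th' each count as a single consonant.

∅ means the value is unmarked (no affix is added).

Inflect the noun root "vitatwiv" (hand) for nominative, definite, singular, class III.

vitatwivkhitikhis

Attach number singular -khi → vitatwivkhi.
Attach definiteness definite -it → vitatwivkhiit.
Attach case nominative -i → vitatwivkhiiti.
Attach noun class class III -khus → vitatwivkhiitikhus.
Apply vowel harmony: vitatwivkhiitikhus → vitatwivkhiitikhis.
Apply vowel deletion: vitatwivkhiitikhis → vitatwivkhitikhis.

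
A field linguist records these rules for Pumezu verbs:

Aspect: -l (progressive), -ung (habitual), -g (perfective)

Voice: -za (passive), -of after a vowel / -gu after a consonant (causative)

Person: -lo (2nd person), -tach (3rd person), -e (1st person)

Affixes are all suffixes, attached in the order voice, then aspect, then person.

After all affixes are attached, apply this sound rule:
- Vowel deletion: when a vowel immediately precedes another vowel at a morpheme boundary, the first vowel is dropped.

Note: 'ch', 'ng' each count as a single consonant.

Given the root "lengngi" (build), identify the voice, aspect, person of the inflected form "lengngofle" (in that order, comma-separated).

causative, progressive, 1st person

Segment: lengngi-of-l-e.
voice: -of/gu → causative.
aspect: -l → progressive.
person: -e → 1st person.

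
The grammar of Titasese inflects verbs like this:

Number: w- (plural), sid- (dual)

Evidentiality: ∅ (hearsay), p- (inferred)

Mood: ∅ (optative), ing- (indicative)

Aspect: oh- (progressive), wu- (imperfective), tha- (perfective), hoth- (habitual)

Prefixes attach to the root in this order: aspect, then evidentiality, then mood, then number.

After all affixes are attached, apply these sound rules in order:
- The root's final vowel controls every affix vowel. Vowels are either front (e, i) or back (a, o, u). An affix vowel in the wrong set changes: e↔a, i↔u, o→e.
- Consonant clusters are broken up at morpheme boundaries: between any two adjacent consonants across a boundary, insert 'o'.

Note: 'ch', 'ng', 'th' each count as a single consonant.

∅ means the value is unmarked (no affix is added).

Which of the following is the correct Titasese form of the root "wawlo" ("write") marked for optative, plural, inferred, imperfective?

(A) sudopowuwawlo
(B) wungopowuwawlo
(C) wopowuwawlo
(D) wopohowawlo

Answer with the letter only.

C

Attach aspect imperfective wu- → wuwawlo.
Attach evidentiality inferred p- → pwuwawlo.
mood = optative: zero marking, form stays pwuwawlo.
Attach number plural w- → wpwuwawlo.
Vowel harmony: no change.
Apply epenthesis: wpwuwawlo → wopowuwawlo.
So the correct form is wopowuwawlo, option (C).
(D) wopohowawlo is wrong: it uses progressive instead of imperfective for aspect.
(B) wungopowuwawlo is wrong: it uses indicative instead of optative for mood.
(A) sudopowuwawlo is wrong: it uses dual instead of plural for number.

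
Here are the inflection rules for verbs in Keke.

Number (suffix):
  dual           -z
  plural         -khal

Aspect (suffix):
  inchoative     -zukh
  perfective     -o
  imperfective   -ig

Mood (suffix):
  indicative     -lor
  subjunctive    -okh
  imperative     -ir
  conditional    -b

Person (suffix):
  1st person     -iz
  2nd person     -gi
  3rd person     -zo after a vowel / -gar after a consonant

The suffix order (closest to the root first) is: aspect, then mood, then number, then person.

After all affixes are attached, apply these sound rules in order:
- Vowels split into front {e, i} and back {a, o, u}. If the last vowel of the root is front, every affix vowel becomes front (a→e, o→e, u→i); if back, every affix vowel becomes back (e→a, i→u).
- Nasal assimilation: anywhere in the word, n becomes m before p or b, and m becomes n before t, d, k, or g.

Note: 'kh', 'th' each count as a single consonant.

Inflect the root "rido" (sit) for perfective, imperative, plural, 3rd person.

ridoourkhalgar

Attach aspect perfective -o → ridoo.
Attach mood imperative -ir → ridooir.
Attach number plural -khal → ridooirkhal.
Attach person 3rd person -gar (after consonant 'l') → ridooirkhalgar.
Apply vowel harmony: ridooirkhalgar → ridoourkhalgar.
Nasal assimilation: no change.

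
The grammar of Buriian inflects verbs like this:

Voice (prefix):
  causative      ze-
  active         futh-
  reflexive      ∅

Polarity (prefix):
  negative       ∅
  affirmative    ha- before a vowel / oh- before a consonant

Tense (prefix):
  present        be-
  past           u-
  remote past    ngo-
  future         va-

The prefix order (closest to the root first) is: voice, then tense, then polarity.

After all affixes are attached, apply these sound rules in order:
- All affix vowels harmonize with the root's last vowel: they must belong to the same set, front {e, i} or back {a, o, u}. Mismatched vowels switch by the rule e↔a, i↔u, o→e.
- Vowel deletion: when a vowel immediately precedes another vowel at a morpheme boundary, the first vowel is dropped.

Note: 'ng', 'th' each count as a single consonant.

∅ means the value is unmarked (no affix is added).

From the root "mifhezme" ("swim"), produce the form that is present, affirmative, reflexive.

voice = reflexive: zero marking, form stays mifhezme.
Attach tense present be- → bemifhezme.
Attach polarity affirmative oh- (before consonant 'b') → ohbemifhezme.
Apply vowel harmony: ohbemifhezme → ehbemifhezme.
Vowel deletion: no change.

ehbemifhezme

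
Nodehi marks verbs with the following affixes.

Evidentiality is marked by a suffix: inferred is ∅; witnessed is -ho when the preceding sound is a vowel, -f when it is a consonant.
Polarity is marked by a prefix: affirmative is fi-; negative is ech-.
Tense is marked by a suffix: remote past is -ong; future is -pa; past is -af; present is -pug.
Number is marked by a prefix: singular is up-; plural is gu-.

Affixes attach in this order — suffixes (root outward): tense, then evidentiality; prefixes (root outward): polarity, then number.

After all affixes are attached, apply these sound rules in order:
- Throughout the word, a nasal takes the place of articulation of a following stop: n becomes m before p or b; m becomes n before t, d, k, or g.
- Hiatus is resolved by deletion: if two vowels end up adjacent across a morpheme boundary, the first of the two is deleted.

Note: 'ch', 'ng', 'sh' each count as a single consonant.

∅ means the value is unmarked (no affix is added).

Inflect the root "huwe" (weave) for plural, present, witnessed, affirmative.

gufihuwepugf

Attach polarity affirmative fi- → fihuwe.
Attach tense present -pug → fihuwepug.
Attach evidentiality witnessed -f (after consonant 'g') → fihuwepugf.
Attach number plural gu- → gufihuwepugf.
Nasal assimilation: no change.
Vowel deletion: no change.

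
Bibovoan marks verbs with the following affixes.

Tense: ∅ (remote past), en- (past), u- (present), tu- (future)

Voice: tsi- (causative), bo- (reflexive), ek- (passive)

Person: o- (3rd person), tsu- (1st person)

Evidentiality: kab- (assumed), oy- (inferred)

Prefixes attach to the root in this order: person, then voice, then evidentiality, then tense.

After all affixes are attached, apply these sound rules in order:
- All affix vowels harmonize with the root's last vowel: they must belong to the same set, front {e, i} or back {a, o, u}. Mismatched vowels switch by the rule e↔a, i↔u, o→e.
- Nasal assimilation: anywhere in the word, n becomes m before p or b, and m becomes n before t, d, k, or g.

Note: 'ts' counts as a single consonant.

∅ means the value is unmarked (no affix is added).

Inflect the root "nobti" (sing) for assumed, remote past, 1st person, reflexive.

Attach person 1st person tsu- → tsunobti.
Attach voice reflexive bo- → botsunobti.
Attach evidentiality assumed kab- → kabbotsunobti.
tense = remote past: zero marking, form stays kabbotsunobti.
Apply vowel harmony: kabbotsunobti → kebbetsinobti.
Nasal assimilation: no change.

kebbetsinobti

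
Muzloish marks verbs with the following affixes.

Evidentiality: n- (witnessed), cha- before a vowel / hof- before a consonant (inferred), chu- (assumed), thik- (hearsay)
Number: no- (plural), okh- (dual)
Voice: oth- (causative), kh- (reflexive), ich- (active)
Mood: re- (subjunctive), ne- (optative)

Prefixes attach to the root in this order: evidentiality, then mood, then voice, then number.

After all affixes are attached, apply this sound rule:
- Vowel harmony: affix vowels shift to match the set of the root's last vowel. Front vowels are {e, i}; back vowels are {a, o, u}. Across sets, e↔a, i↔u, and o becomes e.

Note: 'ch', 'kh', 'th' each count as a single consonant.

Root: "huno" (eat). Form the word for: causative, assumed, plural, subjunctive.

noothrachuhuno

Attach evidentiality assumed chu- → chuhuno.
Attach mood subjunctive re- → rechuhuno.
Attach voice causative oth- → othrechuhuno.
Attach number plural no- → noothrechuhuno.
Apply vowel harmony: noothrechuhuno → noothrachuhuno.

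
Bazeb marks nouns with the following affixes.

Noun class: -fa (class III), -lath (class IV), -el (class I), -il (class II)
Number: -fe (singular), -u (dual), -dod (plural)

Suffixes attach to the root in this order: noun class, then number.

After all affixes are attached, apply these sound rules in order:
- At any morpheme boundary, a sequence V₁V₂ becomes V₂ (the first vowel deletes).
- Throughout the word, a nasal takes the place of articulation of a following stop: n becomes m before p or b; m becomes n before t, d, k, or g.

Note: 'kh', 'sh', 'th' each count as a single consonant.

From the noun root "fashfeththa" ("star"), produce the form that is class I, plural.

fashfeththeldod

Attach noun class class I -el → fashfeththael.
Attach number plural -dod → fashfeththaeldod.
Apply vowel deletion: fashfeththaeldod → fashfeththeldod.
Nasal assimilation: no change.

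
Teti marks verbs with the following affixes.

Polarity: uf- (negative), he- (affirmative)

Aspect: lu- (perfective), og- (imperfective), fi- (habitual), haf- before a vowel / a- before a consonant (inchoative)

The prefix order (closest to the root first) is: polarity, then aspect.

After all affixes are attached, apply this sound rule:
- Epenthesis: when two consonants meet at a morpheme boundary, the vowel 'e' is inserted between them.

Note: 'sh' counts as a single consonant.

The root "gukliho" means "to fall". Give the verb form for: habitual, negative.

fiufegukliho

Attach polarity negative uf- → ufgukliho.
Attach aspect habitual fi- → fiufgukliho.
Apply epenthesis: fiufgukliho → fiufegukliho.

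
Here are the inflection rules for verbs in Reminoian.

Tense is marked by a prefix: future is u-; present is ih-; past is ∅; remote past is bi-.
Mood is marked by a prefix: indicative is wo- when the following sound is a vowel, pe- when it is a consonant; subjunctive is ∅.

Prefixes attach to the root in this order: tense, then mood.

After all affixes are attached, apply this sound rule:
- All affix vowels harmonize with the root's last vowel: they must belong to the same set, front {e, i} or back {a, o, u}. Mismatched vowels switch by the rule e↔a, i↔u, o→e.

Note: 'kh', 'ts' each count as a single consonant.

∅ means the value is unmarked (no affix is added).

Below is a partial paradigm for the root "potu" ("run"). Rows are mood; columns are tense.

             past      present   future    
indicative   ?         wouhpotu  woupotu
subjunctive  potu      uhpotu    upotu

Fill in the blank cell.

papotu

tense = past: zero marking, form stays potu.
Attach mood indicative pe- (before consonant 'p') → pepotu.
Apply vowel harmony: pepotu → papotu.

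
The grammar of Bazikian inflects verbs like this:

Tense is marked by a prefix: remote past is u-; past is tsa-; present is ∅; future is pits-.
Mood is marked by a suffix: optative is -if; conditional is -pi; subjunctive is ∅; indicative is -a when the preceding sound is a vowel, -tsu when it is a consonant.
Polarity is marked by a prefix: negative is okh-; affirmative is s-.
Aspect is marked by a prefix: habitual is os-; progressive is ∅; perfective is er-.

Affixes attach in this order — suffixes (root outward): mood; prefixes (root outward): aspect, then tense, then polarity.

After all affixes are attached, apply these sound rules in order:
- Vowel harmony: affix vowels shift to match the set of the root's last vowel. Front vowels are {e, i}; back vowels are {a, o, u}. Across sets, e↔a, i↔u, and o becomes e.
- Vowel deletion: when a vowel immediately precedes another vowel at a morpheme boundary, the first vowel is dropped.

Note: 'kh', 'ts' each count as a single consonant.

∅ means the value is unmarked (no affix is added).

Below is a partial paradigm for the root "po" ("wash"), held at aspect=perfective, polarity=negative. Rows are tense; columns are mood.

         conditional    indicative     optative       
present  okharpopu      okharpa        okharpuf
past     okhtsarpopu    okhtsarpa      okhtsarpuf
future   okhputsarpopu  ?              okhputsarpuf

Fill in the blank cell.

okhputsarpa

Attach aspect perfective er- → erpo.
Attach tense future pits- → pitserpo.
Attach mood indicative -a (after vowel 'o') → pitserpoa.
Attach polarity negative okh- → okhpitserpoa.
Apply vowel harmony: okhpitserpoa → okhputsarpoa.
Apply vowel deletion: okhputsarpoa → okhputsarpa.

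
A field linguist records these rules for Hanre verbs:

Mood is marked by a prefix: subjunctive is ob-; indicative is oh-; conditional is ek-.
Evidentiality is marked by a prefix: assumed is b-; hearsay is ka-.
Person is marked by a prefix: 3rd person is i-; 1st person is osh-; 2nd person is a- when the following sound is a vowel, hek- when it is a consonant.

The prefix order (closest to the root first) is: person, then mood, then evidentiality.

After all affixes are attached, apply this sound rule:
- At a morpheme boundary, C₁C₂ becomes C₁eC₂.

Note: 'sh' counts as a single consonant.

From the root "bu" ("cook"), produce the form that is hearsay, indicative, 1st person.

Attach person 1st person osh- → oshbu.
Attach mood indicative oh- → ohoshbu.
Attach evidentiality hearsay ka- → kaohoshbu.
Apply epenthesis: kaohoshbu → kaohoshebu.

kaohoshebu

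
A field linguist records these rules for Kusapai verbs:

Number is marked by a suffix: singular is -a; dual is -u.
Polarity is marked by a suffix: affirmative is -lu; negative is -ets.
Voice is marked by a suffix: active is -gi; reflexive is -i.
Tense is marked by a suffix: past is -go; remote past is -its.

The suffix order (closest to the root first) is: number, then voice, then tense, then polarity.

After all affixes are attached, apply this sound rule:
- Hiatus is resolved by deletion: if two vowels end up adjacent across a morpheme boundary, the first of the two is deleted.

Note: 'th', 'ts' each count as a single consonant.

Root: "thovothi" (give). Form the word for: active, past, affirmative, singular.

Attach number singular -a → thovothia.
Attach voice active -gi → thovothiagi.
Attach tense past -go → thovothiagigo.
Attach polarity affirmative -lu → thovothiagigolu.
Apply vowel deletion: thovothiagigolu → thovothagigolu.

thovothagigolu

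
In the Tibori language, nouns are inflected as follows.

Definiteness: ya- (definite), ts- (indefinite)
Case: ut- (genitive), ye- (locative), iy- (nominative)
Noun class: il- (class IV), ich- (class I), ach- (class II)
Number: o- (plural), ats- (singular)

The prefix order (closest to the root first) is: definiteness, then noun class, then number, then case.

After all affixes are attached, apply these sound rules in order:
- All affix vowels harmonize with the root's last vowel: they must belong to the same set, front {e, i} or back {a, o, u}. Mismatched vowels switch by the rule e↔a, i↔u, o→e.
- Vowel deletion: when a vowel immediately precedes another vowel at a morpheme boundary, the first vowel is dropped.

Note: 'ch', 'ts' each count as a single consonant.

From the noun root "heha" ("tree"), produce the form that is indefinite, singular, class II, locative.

Attach definiteness indefinite ts- → tsheha.
Attach noun class class II ach- → achtsheha.
Attach number singular ats- → atsachtsheha.
Attach case locative ye- → yeatsachtsheha.
Apply vowel harmony: yeatsachtsheha → yaatsachtsheha.
Apply vowel deletion: yaatsachtsheha → yatsachtsheha.

yatsachtsheha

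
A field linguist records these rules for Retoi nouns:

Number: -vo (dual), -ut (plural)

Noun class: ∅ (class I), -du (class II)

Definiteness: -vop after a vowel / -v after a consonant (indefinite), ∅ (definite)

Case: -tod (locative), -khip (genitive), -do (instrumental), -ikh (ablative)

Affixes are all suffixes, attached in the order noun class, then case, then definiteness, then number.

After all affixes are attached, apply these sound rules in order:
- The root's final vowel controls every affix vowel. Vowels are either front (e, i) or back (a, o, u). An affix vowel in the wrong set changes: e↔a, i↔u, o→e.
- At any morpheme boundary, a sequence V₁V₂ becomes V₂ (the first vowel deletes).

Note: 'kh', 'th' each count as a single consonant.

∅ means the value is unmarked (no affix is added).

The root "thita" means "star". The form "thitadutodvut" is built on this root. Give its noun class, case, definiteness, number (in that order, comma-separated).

class II, locative, indefinite, plural

Segment: thita-du-tod-v-ut.
noun class: -du → class II.
case: -tod → locative.
definiteness: -vop/v → indefinite.
number: -ut → plural.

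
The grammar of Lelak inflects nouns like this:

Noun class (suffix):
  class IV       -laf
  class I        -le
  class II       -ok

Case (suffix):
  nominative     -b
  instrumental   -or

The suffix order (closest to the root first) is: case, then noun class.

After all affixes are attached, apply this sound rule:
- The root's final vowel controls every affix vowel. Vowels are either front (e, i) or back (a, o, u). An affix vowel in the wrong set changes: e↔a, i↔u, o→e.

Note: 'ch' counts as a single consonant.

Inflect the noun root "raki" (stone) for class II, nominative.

rakibek

Attach case nominative -b → rakib.
Attach noun class class II -ok → rakibok.
Apply vowel harmony: rakibok → rakibek.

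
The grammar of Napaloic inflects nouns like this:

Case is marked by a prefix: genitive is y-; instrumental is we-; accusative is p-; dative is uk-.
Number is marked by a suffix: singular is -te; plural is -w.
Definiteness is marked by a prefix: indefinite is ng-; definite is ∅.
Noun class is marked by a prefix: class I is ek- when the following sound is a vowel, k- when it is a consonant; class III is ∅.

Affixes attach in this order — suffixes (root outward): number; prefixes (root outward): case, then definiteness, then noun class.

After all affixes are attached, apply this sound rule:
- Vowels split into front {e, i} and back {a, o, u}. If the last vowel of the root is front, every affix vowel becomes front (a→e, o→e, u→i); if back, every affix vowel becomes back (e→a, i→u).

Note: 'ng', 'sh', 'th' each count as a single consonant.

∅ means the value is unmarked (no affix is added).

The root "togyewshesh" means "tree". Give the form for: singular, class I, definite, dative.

Attach case dative uk- → uktogyewshesh.
definiteness = definite: zero marking, form stays uktogyewshesh.
Attach number singular -te → uktogyewsheshte.
Attach noun class class I ek- (before vowel 'u') → ekuktogyewsheshte.
Apply vowel harmony: ekuktogyewsheshte → ekiktogyewsheshte.

ekiktogyewsheshte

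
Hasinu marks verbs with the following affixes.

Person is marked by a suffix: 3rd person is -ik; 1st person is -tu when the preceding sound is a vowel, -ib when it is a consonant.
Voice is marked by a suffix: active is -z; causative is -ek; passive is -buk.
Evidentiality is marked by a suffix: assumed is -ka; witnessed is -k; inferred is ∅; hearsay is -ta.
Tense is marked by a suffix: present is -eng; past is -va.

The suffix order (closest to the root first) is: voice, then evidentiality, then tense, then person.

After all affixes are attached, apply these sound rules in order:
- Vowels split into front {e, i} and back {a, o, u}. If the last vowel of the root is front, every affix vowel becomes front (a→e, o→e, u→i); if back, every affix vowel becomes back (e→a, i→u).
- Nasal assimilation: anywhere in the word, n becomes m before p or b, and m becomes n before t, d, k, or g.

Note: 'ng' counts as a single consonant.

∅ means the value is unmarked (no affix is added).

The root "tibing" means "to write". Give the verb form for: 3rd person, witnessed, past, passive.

Attach voice passive -buk → tibingbuk.
Attach evidentiality witnessed -k → tibingbukk.
Attach tense past -va → tibingbukkva.
Attach person 3rd person -ik → tibingbukkvaik.
Apply vowel harmony: tibingbukkvaik → tibingbikkveik.
Nasal assimilation: no change.

tibingbikkveik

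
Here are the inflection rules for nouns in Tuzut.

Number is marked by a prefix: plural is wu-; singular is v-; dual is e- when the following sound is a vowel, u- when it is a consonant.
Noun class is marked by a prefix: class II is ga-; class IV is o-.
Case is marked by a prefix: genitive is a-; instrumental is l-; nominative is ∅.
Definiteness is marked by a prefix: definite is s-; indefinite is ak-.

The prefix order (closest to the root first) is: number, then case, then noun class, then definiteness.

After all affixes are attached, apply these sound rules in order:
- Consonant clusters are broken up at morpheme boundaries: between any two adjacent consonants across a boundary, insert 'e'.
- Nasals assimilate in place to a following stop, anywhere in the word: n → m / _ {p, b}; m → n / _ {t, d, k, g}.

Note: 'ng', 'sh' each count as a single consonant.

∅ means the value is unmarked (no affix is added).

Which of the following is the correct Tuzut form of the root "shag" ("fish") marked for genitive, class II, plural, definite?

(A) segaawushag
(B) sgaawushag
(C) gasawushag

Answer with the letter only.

Attach number plural wu- → wushag.
Attach case genitive a- → awushag.
Attach noun class class II ga- → gaawushag.
Attach definiteness definite s- → sgaawushag.
Apply epenthesis: sgaawushag → segaawushag.
Nasal assimilation: no change.
So the correct form is segaawushag, option (A).
(B) sgaawushag is wrong: it fails to apply the sound rule(s).
(C) gasawushag is wrong: it has the affixes in the wrong order.

A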